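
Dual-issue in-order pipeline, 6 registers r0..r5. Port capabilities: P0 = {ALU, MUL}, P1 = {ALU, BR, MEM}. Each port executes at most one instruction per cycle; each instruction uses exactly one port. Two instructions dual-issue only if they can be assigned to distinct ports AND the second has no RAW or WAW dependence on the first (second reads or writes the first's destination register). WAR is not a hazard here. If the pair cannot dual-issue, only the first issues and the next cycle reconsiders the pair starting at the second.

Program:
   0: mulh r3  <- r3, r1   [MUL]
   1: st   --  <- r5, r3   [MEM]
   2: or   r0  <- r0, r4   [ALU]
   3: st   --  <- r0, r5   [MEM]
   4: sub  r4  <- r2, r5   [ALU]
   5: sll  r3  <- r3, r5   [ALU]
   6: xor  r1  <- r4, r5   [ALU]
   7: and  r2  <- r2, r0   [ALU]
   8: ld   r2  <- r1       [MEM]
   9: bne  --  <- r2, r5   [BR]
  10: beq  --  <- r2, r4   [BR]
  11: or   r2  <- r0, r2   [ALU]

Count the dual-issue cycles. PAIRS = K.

  cy0 -> i0 (mulh) RAW r3
  cy1 -> i1+i2 (st or) 2-wide
  cy2 -> i3+i4 (st sub) 2-wide
  cy3 -> i5+i6 (sll xor) 2-wide
  cy4 -> i7 (and) WAW r2
  cy5 -> i8 (ld) no-port MEM/BR
  cy6 -> i9 (bne) no-port BR/BR
  cy7 -> i10+i11 (beq or) 2-wide

PAIRS = 4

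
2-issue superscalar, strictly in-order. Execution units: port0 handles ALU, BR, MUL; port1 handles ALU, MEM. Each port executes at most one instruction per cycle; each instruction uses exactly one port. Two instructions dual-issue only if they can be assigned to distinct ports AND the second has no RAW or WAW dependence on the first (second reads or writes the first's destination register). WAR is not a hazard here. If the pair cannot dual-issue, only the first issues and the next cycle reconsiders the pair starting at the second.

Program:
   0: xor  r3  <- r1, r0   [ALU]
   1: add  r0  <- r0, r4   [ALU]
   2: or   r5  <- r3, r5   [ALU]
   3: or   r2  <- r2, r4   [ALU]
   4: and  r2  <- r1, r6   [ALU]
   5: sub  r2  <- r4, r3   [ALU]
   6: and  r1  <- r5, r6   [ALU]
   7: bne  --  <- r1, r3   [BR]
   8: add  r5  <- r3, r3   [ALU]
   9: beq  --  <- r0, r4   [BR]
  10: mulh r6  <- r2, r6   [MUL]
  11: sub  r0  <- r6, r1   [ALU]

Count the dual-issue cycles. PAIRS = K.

PAIRS = 4

c0: i0,i1 xor+add  pair
c1: i2,i3 or+or  pair
c2: i4 and  WAW r2
c3: i5,i6 sub+and  pair
c4: i7,i8 bne+add  pair
c5: i9 beq  no-port BR/MUL
c6: i10 mulh  RAW r6
c7: i11 sub  tail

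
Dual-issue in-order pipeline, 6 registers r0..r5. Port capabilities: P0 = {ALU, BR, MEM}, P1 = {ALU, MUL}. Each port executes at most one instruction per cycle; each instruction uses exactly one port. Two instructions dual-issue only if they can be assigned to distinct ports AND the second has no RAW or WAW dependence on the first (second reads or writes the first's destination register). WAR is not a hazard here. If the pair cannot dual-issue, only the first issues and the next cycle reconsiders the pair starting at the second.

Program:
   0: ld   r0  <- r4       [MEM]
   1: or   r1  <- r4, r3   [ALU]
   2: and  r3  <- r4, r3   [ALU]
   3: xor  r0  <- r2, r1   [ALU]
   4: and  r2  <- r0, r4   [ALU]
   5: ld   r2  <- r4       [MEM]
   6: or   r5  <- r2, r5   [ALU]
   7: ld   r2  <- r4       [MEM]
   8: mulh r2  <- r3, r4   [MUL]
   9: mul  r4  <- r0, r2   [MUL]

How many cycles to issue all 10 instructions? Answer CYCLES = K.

[0] i0&i1  ld.MEM+or.ALU  -- 2-wide
[1] i2&i3  and.ALU+xor.ALU  -- 2-wide
[2] i4  and.ALU  -- WAW r2
[3] i5  ld.MEM  -- RAW r2
[4] i6&i7  or.ALU+ld.MEM  -- 2-wide
[5] i8  mulh.MUL  -- no-port MUL/MUL
[6] i9  mul.MUL  -- tail

CYCLES = 7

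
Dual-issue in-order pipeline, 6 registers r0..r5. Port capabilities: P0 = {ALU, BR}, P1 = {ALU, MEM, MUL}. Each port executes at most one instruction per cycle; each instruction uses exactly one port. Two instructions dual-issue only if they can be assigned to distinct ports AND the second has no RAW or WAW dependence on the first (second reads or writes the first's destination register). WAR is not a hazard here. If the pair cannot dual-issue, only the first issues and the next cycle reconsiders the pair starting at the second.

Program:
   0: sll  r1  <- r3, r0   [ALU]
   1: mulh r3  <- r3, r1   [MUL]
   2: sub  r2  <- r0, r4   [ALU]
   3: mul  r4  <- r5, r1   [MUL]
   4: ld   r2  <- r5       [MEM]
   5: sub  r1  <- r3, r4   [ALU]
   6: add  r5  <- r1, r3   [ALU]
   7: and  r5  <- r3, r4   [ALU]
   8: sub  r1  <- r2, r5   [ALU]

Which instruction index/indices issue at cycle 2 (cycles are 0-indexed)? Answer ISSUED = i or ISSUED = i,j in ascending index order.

ISSUED = 3

t=0 i0:sll ; RAW r1
t=1 i1/i2:mulh/sub ; dual
t=2 i3:mul ; no-port MUL/MEM
t=3 i4/i5:ld/sub ; dual
t=4 i6:add ; WAW r5
t=5 i7:and ; RAW r5
t=6 i8:sub ; tail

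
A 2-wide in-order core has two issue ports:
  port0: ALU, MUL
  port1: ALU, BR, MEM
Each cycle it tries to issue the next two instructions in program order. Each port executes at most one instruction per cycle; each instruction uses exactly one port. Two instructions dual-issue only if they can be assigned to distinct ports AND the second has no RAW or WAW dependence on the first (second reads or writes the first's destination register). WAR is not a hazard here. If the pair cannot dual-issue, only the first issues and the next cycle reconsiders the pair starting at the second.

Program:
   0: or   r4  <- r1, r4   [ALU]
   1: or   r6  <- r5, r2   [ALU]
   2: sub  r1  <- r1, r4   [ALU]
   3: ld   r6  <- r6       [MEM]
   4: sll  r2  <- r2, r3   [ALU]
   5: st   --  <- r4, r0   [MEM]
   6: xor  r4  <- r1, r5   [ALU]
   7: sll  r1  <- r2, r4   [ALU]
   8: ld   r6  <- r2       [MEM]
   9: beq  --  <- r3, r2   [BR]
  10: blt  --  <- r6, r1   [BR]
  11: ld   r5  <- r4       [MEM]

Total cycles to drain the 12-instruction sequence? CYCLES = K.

CYCLES = 8

0. or.ALU or.ALU @i0,i1  | 2-wide
1. sub.ALU ld.MEM @i2,i3  | 2-wide
2. sll.ALU st.MEM @i4,i5  | 2-wide
3. xor.ALU @i6  | RAW r4
4. sll.ALU ld.MEM @i7,i8  | 2-wide
5. beq.BR @i9  | no-port BR/BR
6. blt.BR @i10  | no-port BR/MEM
7. ld.MEM @i11  | tail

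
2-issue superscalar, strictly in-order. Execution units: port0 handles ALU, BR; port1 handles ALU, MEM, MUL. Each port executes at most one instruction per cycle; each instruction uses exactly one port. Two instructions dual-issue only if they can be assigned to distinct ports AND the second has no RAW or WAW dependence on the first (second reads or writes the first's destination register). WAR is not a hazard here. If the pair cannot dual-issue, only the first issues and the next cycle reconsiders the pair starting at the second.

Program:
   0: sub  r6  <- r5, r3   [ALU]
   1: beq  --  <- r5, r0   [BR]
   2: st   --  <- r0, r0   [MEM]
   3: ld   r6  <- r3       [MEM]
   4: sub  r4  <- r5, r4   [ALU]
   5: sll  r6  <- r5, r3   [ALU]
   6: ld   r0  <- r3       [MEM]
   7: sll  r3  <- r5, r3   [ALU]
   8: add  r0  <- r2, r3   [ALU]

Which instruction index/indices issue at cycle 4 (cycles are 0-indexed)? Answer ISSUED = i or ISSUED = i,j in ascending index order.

  cy0 -> i0&i1 (sub.ALU beq.BR) pair
  cy1 -> i2 (st.MEM) no-port MEM/MEM
  cy2 -> i3&i4 (ld.MEM sub.ALU) pair
  cy3 -> i5&i6 (sll.ALU ld.MEM) pair
  cy4 -> i7 (sll.ALU) RAW r3
  cy5 -> i8 (add.ALU) tail

ISSUED = 7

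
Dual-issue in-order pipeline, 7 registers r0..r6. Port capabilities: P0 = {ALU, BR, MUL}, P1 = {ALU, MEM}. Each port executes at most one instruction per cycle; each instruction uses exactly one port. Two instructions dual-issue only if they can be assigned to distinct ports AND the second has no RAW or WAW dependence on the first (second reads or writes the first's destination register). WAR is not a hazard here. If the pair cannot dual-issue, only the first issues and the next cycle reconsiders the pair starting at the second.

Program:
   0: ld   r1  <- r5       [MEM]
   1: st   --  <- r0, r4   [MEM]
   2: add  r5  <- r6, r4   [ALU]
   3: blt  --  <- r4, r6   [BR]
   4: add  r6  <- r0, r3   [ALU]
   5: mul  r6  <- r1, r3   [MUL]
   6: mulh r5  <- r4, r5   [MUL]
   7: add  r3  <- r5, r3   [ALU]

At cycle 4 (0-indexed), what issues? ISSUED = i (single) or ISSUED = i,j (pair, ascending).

ISSUED = 6

t=0 i0:ld.MEM ; no-port MEM/MEM
t=1 i1,i2:st.MEM/add.ALU ; dual
t=2 i3,i4:blt.BR/add.ALU ; dual
t=3 i5:mul.MUL ; no-port MUL/MUL
t=4 i6:mulh.MUL ; RAW r5
t=5 i7:add.ALU ; tail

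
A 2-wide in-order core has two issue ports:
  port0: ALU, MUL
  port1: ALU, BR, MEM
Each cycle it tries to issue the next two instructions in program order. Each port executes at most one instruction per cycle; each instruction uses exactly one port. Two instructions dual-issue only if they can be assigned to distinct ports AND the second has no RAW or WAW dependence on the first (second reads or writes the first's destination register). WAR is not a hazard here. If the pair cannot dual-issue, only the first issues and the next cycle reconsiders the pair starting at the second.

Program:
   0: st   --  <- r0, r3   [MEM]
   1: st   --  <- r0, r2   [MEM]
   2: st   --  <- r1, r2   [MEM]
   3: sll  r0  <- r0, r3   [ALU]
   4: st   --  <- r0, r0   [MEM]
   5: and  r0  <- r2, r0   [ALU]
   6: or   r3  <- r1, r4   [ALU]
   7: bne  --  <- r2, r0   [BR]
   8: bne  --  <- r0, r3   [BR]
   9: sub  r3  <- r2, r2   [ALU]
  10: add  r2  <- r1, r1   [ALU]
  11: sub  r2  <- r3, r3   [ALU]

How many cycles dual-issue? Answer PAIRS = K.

  cy0 -> i0 (st) no-port MEM/MEM
  cy1 -> i1 (st) no-port MEM/MEM
  cy2 -> i2&i3 (st/sll) dual
  cy3 -> i4&i5 (st/and) dual
  cy4 -> i6&i7 (or/bne) dual
  cy5 -> i8&i9 (bne/sub) dual
  cy6 -> i10 (add) WAW r2
  cy7 -> i11 (sub) tail

PAIRS = 4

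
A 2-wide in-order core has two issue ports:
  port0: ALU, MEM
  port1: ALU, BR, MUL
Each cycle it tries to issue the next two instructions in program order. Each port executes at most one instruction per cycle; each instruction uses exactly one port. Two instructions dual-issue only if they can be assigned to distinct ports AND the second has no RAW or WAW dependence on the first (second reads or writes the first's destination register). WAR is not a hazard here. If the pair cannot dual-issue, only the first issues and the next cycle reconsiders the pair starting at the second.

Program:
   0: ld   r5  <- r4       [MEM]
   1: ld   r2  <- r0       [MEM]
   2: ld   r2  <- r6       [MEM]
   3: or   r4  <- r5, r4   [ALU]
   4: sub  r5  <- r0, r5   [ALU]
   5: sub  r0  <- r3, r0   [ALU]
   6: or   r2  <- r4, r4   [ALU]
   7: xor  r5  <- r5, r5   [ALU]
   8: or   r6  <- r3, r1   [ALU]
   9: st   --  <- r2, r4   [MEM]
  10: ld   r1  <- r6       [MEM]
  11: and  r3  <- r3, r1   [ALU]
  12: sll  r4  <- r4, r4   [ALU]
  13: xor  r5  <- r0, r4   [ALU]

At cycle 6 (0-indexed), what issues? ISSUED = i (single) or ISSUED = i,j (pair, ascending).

ISSUED = 10

  cy0 -> i0 (ld) no-port MEM/MEM
  cy1 -> i1 (ld) no-port MEM/MEM
  cy2 -> i2&i3 (ld or) pair
  cy3 -> i4&i5 (sub sub) pair
  cy4 -> i6&i7 (or xor) pair
  cy5 -> i8&i9 (or st) pair
  cy6 -> i10 (ld) RAW r1
  cy7 -> i11&i12 (and sll) pair
  cy8 -> i13 (xor) tail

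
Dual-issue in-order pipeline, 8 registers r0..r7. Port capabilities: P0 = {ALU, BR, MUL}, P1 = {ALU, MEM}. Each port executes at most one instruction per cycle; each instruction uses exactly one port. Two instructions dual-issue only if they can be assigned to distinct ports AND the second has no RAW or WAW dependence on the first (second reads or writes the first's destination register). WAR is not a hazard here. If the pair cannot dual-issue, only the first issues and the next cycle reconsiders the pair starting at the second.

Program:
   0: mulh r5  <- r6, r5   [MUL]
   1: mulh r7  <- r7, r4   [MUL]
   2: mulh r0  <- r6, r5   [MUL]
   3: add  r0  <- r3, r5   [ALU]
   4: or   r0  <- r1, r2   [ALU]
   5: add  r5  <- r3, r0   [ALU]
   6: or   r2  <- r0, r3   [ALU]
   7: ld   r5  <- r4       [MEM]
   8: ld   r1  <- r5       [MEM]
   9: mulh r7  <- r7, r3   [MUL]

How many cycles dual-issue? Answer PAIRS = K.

t=0 i0:mulh ; no-port MUL/MUL
t=1 i1:mulh ; no-port MUL/MUL
t=2 i2:mulh ; WAW r0
t=3 i3:add ; WAW r0
t=4 i4:or ; RAW r0
t=5 i5,i6:add+or ; dual
t=6 i7:ld ; no-port MEM/MEM
t=7 i8,i9:ld+mulh ; dual

PAIRS = 2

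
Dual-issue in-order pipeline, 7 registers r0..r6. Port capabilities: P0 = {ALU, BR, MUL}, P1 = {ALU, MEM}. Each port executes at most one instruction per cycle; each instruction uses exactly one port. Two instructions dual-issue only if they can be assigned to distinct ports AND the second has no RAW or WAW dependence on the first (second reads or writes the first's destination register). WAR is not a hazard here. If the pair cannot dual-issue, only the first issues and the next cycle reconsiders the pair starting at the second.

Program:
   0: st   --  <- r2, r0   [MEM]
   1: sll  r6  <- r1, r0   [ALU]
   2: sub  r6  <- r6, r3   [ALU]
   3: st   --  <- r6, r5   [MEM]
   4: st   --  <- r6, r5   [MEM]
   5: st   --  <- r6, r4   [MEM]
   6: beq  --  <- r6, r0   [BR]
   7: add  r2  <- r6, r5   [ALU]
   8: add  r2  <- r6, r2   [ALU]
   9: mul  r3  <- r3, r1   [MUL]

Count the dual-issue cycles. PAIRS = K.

PAIRS = 3

0. st;sll @i0/i1  | dual
1. sub @i2  | RAW r6
2. st @i3  | no-port MEM/MEM
3. st @i4  | no-port MEM/MEM
4. st;beq @i5/i6  | dual
5. add @i7  | RAW+WAW r2
6. add;mul @i8/i9  | dual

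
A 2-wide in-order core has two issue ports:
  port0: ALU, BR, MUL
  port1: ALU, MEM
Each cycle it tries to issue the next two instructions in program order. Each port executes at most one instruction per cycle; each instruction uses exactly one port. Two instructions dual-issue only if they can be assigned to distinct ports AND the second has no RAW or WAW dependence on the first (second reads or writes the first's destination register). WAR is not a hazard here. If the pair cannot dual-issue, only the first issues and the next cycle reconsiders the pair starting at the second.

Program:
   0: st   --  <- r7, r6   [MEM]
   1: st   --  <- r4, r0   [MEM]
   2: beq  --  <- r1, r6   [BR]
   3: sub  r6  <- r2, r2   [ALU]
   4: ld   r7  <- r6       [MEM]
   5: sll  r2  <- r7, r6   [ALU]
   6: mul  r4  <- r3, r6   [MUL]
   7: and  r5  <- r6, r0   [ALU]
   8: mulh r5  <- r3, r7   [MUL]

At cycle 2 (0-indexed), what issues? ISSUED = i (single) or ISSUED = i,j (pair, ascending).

[0] i0  st.MEM  -- no-port MEM/MEM
[1] i1&i2  st.MEM beq.BR  -- dual
[2] i3  sub.ALU  -- RAW r6
[3] i4  ld.MEM  -- RAW r7
[4] i5&i6  sll.ALU mul.MUL  -- dual
[5] i7  and.ALU  -- WAW r5
[6] i8  mulh.MUL  -- tail

ISSUED = 3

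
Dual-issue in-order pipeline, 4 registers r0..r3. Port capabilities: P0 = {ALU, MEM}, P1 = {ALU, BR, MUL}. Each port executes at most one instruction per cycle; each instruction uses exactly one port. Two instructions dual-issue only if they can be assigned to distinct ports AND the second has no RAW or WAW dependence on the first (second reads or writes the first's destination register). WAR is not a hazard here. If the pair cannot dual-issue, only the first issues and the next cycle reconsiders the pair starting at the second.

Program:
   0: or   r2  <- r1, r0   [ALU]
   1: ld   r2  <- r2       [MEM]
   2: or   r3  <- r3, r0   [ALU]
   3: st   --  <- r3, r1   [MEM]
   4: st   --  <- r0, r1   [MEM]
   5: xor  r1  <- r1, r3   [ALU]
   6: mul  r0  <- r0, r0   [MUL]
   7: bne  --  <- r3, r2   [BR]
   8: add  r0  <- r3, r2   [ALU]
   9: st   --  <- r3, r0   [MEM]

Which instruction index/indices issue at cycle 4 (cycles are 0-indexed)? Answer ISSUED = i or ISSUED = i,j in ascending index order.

ISSUED = 6

t=0 i0:or.ALU ; RAW+WAW r2
t=1 i1/i2:ld.MEM or.ALU ; pair
t=2 i3:st.MEM ; no-port MEM/MEM
t=3 i4/i5:st.MEM xor.ALU ; pair
t=4 i6:mul.MUL ; no-port MUL/BR
t=5 i7/i8:bne.BR add.ALU ; pair
t=6 i9:st.MEM ; tail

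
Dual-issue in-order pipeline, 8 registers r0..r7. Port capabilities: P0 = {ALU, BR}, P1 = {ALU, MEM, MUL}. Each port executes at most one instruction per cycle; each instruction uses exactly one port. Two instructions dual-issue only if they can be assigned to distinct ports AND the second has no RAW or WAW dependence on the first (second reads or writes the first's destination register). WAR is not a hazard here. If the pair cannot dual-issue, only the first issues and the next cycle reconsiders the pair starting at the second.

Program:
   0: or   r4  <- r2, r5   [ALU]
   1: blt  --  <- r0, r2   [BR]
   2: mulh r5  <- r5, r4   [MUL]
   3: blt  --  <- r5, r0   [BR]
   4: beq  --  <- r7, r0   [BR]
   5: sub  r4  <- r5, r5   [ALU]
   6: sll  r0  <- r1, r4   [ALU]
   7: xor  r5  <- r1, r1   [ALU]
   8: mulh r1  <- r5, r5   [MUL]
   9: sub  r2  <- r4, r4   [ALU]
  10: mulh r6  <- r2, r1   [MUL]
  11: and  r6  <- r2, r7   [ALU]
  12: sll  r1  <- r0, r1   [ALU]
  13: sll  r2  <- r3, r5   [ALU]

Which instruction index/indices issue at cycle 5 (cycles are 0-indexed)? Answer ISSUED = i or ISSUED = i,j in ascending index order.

ISSUED = 8,9

[0] i0,i1  or;blt  -- 2-wide
[1] i2  mulh  -- RAW r5
[2] i3  blt  -- no-port BR/BR
[3] i4,i5  beq;sub  -- 2-wide
[4] i6,i7  sll;xor  -- 2-wide
[5] i8,i9  mulh;sub  -- 2-wide
[6] i10  mulh  -- WAW r6
[7] i11,i12  and;sll  -- 2-wide
[8] i13  sll  -- tail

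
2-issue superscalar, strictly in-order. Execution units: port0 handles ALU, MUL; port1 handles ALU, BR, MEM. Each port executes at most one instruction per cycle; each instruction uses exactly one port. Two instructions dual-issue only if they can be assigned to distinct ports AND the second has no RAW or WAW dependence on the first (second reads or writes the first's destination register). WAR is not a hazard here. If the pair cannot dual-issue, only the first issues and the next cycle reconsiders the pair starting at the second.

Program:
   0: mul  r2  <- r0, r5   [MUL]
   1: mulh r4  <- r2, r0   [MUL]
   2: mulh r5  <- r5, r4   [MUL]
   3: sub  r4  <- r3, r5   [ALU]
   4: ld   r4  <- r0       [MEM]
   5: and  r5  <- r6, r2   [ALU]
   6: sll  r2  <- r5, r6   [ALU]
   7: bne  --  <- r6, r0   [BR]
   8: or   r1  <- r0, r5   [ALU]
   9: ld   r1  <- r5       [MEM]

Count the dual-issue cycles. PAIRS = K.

PAIRS = 2

0. mul @i0  | no-port MUL/MUL
1. mulh @i1  | no-port MUL/MUL
2. mulh @i2  | RAW r5
3. sub @i3  | WAW r4
4. ld+and @i4+i5  | 2-wide
5. sll+bne @i6+i7  | 2-wide
6. or @i8  | WAW r1
7. ld @i9  | tail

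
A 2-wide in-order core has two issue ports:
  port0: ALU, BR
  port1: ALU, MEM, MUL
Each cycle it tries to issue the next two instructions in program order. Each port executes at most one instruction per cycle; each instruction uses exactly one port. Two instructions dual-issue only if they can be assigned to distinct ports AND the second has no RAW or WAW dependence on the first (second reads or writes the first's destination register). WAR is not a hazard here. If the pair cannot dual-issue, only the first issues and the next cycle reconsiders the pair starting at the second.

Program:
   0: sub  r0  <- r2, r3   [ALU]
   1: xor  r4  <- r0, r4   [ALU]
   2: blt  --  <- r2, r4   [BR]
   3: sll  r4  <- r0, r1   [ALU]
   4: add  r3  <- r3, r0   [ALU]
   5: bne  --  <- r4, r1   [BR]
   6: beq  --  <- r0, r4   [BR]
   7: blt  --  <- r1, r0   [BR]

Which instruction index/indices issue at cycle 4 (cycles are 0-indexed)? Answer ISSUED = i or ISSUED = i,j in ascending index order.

0. sub.ALU @i0  | RAW r0
1. xor.ALU @i1  | RAW r4
2. blt.BR/sll.ALU @i2,i3  | pair
3. add.ALU/bne.BR @i4,i5  | pair
4. beq.BR @i6  | no-port BR/BR
5. blt.BR @i7  | tail

ISSUED = 6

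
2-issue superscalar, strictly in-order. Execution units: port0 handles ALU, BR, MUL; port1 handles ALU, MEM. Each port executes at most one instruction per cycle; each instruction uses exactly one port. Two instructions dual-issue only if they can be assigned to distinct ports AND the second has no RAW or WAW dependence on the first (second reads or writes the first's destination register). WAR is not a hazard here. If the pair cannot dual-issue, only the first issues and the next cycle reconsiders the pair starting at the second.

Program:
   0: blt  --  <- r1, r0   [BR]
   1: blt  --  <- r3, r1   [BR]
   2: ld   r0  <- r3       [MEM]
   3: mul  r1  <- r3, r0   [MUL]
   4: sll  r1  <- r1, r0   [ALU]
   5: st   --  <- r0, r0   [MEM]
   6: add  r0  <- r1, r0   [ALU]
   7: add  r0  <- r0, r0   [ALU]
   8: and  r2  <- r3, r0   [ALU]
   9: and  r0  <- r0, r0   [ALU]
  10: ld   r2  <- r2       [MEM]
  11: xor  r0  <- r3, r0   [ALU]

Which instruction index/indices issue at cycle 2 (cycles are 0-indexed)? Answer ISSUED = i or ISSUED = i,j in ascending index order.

  cy0 -> i0 (blt.BR) no-port BR/BR
  cy1 -> i1,i2 (blt.BR;ld.MEM) 2-wide
  cy2 -> i3 (mul.MUL) RAW+WAW r1
  cy3 -> i4,i5 (sll.ALU;st.MEM) 2-wide
  cy4 -> i6 (add.ALU) RAW+WAW r0
  cy5 -> i7 (add.ALU) RAW r0
  cy6 -> i8,i9 (and.ALU;and.ALU) 2-wide
  cy7 -> i10,i11 (ld.MEM;xor.ALU) 2-wide

ISSUED = 3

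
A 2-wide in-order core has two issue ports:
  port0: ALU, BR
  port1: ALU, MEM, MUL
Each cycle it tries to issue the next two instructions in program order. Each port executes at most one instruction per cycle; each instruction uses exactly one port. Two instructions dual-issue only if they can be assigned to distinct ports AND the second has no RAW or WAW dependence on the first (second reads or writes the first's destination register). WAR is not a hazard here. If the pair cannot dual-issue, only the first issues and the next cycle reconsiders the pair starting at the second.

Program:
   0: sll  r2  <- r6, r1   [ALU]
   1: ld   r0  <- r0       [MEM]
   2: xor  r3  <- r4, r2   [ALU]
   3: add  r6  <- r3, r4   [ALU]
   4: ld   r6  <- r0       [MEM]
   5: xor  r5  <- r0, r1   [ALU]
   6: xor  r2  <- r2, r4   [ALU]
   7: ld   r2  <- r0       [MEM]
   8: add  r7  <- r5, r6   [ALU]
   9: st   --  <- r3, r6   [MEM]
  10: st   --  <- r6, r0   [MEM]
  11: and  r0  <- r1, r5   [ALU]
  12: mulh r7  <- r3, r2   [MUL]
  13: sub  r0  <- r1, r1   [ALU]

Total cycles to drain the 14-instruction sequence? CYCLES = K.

0. sll/ld @i0,i1  | 2-wide
1. xor @i2  | RAW r3
2. add @i3  | WAW r6
3. ld/xor @i4,i5  | 2-wide
4. xor @i6  | WAW r2
5. ld/add @i7,i8  | 2-wide
6. st @i9  | no-port MEM/MEM
7. st/and @i10,i11  | 2-wide
8. mulh/sub @i12,i13  | 2-wide

CYCLES = 9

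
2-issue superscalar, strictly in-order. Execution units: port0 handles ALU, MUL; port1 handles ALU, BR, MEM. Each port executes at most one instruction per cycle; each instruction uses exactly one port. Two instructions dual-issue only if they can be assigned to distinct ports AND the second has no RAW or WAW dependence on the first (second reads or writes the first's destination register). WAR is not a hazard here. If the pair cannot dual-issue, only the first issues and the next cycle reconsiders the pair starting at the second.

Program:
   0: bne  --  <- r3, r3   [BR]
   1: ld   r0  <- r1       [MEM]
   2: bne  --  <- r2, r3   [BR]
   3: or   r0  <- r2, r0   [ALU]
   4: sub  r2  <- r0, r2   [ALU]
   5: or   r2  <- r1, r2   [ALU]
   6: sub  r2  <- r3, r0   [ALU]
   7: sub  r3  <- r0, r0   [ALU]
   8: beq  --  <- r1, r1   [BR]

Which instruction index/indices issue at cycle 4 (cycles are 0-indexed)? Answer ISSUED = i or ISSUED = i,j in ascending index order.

ISSUED = 5

0. bne @i0  | no-port BR/MEM
1. ld @i1  | no-port MEM/BR
2. bne+or @i2+i3  | 2-wide
3. sub @i4  | RAW+WAW r2
4. or @i5  | WAW r2
5. sub+sub @i6+i7  | 2-wide
6. beq @i8  | tail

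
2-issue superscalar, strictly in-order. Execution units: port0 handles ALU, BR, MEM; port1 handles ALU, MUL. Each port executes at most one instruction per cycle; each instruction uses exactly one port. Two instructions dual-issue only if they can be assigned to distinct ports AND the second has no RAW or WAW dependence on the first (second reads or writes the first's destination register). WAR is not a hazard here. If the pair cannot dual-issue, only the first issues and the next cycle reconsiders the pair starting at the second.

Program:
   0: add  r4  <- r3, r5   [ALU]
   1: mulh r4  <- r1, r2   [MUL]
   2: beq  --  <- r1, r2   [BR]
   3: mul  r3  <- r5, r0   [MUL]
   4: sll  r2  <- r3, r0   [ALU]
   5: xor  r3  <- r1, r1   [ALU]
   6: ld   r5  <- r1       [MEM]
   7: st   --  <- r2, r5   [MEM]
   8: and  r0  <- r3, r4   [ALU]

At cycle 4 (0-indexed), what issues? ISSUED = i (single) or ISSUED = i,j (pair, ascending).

0. add.ALU @i0  | WAW r4
1. mulh.MUL beq.BR @i1&i2  | dual
2. mul.MUL @i3  | RAW r3
3. sll.ALU xor.ALU @i4&i5  | dual
4. ld.MEM @i6  | no-port MEM/MEM
5. st.MEM and.ALU @i7&i8  | dual

ISSUED = 6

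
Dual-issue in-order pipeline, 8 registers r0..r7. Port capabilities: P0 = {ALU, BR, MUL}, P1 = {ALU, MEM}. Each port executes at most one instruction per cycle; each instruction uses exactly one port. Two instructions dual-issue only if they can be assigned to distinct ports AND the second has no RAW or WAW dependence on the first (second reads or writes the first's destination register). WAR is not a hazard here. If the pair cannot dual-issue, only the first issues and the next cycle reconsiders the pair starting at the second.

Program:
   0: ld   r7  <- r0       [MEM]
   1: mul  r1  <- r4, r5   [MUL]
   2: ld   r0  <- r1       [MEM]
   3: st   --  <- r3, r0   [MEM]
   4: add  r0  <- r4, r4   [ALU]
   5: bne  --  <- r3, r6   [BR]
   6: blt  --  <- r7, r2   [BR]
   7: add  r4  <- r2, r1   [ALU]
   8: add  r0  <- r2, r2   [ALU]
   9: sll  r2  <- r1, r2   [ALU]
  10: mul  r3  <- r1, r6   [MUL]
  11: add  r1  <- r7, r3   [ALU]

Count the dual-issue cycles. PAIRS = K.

PAIRS = 4

0. ld;mul @i0,i1  | pair
1. ld @i2  | no-port MEM/MEM
2. st;add @i3,i4  | pair
3. bne @i5  | no-port BR/BR
4. blt;add @i6,i7  | pair
5. add;sll @i8,i9  | pair
6. mul @i10  | RAW r3
7. add @i11  | tail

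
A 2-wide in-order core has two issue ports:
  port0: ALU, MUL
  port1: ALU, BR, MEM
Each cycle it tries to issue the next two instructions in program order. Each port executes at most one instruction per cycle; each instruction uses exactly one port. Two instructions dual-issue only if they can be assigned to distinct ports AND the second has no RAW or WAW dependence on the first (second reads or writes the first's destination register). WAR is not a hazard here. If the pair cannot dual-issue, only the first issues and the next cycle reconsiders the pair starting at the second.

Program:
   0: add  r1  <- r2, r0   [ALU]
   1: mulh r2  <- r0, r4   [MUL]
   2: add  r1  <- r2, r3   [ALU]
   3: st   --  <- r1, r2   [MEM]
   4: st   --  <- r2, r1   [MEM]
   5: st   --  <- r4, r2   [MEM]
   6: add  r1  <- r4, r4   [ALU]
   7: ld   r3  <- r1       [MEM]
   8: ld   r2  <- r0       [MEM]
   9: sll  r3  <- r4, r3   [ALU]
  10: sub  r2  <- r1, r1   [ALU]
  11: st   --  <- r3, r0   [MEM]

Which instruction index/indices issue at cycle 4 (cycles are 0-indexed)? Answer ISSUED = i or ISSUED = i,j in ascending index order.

ISSUED = 5,6

0. add+mulh @i0&i1  | pair
1. add @i2  | RAW r1
2. st @i3  | no-port MEM/MEM
3. st @i4  | no-port MEM/MEM
4. st+add @i5&i6  | pair
5. ld @i7  | no-port MEM/MEM
6. ld+sll @i8&i9  | pair
7. sub+st @i10&i11  | pair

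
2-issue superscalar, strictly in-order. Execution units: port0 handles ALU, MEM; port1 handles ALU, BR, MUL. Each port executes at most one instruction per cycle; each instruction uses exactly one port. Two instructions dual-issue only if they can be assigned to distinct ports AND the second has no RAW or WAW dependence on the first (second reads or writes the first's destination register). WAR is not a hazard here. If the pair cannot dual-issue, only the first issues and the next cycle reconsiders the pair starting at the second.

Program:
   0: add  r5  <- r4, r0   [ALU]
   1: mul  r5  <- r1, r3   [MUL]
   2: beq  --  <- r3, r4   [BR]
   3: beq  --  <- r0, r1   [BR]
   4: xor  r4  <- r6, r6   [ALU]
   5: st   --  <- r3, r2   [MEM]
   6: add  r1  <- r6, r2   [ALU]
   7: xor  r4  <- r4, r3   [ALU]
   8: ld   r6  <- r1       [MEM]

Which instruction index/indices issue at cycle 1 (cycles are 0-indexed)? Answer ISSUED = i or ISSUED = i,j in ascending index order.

ISSUED = 1

  cy0 -> i0 (add.ALU) WAW r5
  cy1 -> i1 (mul.MUL) no-port MUL/BR
  cy2 -> i2 (beq.BR) no-port BR/BR
  cy3 -> i3/i4 (beq.BR+xor.ALU) pair
  cy4 -> i5/i6 (st.MEM+add.ALU) pair
  cy5 -> i7/i8 (xor.ALU+ld.MEM) pair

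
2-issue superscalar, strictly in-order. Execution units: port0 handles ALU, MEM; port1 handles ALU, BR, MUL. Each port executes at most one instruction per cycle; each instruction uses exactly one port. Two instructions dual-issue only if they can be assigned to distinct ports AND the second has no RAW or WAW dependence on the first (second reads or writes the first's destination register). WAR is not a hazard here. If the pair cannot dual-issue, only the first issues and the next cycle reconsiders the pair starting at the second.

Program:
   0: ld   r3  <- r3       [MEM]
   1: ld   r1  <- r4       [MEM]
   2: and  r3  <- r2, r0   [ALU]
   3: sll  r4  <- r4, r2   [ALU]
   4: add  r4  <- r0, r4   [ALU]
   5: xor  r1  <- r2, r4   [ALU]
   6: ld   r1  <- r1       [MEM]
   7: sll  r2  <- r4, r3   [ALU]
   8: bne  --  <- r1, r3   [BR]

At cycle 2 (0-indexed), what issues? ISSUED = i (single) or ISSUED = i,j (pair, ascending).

ISSUED = 3

  cy0 -> i0 (ld) no-port MEM/MEM
  cy1 -> i1&i2 (ld;and) pair
  cy2 -> i3 (sll) RAW+WAW r4
  cy3 -> i4 (add) RAW r4
  cy4 -> i5 (xor) RAW+WAW r1
  cy5 -> i6&i7 (ld;sll) pair
  cy6 -> i8 (bne) tail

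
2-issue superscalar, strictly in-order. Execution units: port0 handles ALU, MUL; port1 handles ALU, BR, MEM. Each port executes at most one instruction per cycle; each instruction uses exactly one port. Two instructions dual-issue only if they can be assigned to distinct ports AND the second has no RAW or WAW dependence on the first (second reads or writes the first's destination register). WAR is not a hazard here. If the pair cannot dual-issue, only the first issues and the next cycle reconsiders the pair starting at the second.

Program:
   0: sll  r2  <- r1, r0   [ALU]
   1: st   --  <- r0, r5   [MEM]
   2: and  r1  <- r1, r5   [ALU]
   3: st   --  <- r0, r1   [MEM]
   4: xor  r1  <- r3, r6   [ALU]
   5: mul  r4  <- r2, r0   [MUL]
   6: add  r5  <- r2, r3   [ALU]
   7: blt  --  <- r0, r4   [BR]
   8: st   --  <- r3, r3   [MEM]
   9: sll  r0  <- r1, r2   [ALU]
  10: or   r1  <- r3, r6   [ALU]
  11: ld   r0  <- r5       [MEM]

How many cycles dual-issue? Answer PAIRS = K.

PAIRS = 5

c0: i0+i1 sll.ALU/st.MEM  2-wide
c1: i2 and.ALU  RAW r1
c2: i3+i4 st.MEM/xor.ALU  2-wide
c3: i5+i6 mul.MUL/add.ALU  2-wide
c4: i7 blt.BR  no-port BR/MEM
c5: i8+i9 st.MEM/sll.ALU  2-wide
c6: i10+i11 or.ALU/ld.MEM  2-wide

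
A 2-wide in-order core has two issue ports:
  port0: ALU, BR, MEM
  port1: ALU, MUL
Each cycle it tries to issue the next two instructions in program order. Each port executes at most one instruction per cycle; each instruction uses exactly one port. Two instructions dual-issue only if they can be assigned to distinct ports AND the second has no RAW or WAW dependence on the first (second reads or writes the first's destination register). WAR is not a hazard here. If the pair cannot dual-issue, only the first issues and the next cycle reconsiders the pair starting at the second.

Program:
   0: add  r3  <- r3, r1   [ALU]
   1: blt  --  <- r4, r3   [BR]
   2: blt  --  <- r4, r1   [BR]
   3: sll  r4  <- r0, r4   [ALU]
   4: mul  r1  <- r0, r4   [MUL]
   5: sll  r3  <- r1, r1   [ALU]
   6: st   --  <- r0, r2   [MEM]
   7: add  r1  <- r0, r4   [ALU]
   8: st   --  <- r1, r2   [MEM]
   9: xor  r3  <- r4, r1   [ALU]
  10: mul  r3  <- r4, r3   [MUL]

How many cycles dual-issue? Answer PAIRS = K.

PAIRS = 3

c0: i0 add  RAW r3
c1: i1 blt  no-port BR/BR
c2: i2/i3 blt/sll  pair
c3: i4 mul  RAW r1
c4: i5/i6 sll/st  pair
c5: i7 add  RAW r1
c6: i8/i9 st/xor  pair
c7: i10 mul  tail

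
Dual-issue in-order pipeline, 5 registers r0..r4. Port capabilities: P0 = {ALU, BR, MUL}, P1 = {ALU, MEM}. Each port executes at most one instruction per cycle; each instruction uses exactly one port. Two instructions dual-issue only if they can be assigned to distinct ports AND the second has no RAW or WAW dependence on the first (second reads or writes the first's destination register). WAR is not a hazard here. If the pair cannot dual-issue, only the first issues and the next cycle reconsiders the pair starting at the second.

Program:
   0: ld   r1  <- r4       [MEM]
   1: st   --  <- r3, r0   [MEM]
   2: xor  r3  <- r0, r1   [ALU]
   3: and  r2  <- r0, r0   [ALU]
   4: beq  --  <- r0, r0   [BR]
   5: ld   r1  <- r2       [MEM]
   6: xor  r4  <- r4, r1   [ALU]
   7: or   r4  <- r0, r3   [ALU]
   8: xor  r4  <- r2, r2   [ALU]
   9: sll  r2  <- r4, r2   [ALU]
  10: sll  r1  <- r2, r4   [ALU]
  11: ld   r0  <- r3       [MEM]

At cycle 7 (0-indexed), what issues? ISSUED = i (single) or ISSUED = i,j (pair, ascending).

#0 head=0: ld i0 no-port MEM/MEM
#1 head=1: st;xor i1+i2 pair
#2 head=3: and;beq i3+i4 pair
#3 head=5: ld i5 RAW r1
#4 head=6: xor i6 WAW r4
#5 head=7: or i7 WAW r4
#6 head=8: xor i8 RAW r4
#7 head=9: sll i9 RAW r2
#8 head=10: sll;ld i10+i11 pair

ISSUED = 9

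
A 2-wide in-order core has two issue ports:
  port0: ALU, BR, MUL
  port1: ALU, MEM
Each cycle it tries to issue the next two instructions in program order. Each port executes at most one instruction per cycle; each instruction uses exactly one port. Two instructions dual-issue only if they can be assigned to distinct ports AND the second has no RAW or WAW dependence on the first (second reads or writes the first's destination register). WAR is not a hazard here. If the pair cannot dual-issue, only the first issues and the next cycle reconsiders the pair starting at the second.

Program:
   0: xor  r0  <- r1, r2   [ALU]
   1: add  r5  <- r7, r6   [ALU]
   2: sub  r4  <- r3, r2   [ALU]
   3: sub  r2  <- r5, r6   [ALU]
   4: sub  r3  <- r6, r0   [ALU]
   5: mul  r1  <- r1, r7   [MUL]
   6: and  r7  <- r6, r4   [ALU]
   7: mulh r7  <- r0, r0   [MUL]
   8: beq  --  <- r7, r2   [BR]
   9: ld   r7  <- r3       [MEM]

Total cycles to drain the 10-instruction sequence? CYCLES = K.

CYCLES = 6

[0] i0+i1  xor.ALU add.ALU  -- dual
[1] i2+i3  sub.ALU sub.ALU  -- dual
[2] i4+i5  sub.ALU mul.MUL  -- dual
[3] i6  and.ALU  -- WAW r7
[4] i7  mulh.MUL  -- no-port MUL/BR
[5] i8+i9  beq.BR ld.MEM  -- dual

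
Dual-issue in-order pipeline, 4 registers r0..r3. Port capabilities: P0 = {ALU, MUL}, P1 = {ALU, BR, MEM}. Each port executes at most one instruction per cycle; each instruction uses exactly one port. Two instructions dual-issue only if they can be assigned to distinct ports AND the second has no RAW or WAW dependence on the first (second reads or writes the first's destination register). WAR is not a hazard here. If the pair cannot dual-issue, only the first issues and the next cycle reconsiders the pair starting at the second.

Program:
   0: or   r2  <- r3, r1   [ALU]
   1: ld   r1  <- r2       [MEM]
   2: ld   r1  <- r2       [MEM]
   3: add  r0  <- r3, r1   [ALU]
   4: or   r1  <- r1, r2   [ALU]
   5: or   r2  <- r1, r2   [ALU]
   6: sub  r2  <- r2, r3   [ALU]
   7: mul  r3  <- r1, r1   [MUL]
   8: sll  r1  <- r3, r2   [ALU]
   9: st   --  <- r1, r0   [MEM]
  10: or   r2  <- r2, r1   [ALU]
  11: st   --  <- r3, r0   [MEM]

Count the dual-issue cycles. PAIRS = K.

PAIRS = 3

t=0 i0:or ; RAW r2
t=1 i1:ld ; no-port MEM/MEM
t=2 i2:ld ; RAW r1
t=3 i3+i4:add+or ; dual
t=4 i5:or ; RAW+WAW r2
t=5 i6+i7:sub+mul ; dual
t=6 i8:sll ; RAW r1
t=7 i9+i10:st+or ; dual
t=8 i11:st ; tail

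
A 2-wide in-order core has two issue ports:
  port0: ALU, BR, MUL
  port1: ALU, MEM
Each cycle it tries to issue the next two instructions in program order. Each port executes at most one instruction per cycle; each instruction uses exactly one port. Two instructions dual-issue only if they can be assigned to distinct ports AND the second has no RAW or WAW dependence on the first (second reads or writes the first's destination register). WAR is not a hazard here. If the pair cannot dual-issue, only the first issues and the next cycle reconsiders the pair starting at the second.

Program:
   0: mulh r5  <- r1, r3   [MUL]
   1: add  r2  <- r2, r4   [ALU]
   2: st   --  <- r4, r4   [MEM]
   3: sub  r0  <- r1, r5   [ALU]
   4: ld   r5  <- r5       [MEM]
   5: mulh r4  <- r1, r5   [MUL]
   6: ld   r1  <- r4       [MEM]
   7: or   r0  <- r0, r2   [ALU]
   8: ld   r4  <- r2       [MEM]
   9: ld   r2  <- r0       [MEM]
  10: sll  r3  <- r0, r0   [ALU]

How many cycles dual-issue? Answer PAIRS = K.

PAIRS = 4

  cy0 -> i0+i1 (mulh.MUL add.ALU) pair
  cy1 -> i2+i3 (st.MEM sub.ALU) pair
  cy2 -> i4 (ld.MEM) RAW r5
  cy3 -> i5 (mulh.MUL) RAW r4
  cy4 -> i6+i7 (ld.MEM or.ALU) pair
  cy5 -> i8 (ld.MEM) no-port MEM/MEM
  cy6 -> i9+i10 (ld.MEM sll.ALU) pair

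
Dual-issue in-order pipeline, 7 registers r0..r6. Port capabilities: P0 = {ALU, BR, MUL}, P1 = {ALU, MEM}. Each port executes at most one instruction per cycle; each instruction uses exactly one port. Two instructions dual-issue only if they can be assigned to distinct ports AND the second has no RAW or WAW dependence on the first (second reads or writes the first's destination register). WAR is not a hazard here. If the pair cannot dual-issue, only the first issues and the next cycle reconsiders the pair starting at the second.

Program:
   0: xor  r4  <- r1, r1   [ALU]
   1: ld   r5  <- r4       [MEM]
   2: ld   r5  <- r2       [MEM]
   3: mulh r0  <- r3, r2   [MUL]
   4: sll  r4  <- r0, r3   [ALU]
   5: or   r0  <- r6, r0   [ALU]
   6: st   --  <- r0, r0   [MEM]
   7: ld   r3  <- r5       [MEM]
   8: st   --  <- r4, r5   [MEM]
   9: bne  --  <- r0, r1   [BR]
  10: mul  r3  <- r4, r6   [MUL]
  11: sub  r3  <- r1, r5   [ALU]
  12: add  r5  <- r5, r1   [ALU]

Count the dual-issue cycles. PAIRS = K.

0. xor.ALU @i0  | RAW r4
1. ld.MEM @i1  | no-port MEM/MEM
2. ld.MEM/mulh.MUL @i2&i3  | 2-wide
3. sll.ALU/or.ALU @i4&i5  | 2-wide
4. st.MEM @i6  | no-port MEM/MEM
5. ld.MEM @i7  | no-port MEM/MEM
6. st.MEM/bne.BR @i8&i9  | 2-wide
7. mul.MUL @i10  | WAW r3
8. sub.ALU/add.ALU @i11&i12  | 2-wide

PAIRS = 4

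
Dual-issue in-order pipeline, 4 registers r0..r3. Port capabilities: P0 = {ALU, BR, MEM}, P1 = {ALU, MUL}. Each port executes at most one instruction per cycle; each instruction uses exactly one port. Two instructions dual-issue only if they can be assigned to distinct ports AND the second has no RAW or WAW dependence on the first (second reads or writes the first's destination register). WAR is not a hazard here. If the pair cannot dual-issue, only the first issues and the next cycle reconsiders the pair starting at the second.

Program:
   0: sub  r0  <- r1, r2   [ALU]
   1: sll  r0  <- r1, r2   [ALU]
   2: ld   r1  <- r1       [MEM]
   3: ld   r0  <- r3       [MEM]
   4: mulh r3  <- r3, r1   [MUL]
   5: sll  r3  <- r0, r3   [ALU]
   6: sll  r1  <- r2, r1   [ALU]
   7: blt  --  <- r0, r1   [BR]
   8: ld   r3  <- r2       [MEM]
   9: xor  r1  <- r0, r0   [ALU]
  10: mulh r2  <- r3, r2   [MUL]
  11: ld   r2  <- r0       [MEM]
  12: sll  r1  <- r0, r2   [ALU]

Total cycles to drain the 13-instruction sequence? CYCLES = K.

[0] i0  sub  -- WAW r0
[1] i1/i2  sll ld  -- 2-wide
[2] i3/i4  ld mulh  -- 2-wide
[3] i5/i6  sll sll  -- 2-wide
[4] i7  blt  -- no-port BR/MEM
[5] i8/i9  ld xor  -- 2-wide
[6] i10  mulh  -- WAW r2
[7] i11  ld  -- RAW r2
[8] i12  sll  -- tail

CYCLES = 9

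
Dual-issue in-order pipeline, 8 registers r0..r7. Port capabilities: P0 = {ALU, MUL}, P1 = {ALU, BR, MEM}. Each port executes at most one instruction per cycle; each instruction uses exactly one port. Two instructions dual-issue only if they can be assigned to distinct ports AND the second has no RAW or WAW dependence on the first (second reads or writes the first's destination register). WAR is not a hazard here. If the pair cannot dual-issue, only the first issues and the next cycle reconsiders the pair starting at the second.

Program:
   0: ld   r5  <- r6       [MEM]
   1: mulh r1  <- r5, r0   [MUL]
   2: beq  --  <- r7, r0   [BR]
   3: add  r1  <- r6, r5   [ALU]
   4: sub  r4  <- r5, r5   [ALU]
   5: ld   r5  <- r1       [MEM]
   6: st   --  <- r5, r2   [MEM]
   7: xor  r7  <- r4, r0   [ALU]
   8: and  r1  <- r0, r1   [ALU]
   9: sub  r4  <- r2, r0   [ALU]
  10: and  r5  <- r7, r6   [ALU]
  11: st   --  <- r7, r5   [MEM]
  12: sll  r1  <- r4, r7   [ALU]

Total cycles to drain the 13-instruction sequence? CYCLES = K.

CYCLES = 8

  cy0 -> i0 (ld.MEM) RAW r5
  cy1 -> i1/i2 (mulh.MUL;beq.BR) dual
  cy2 -> i3/i4 (add.ALU;sub.ALU) dual
  cy3 -> i5 (ld.MEM) no-port MEM/MEM
  cy4 -> i6/i7 (st.MEM;xor.ALU) dual
  cy5 -> i8/i9 (and.ALU;sub.ALU) dual
  cy6 -> i10 (and.ALU) RAW r5
  cy7 -> i11/i12 (st.MEM;sll.ALU) dual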